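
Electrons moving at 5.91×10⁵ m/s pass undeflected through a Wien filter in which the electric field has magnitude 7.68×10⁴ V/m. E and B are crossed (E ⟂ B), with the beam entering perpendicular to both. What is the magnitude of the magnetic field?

Balance of forces in the selector: qE = qvB ⇒ B = E/v.
B = 7.68×10⁴/5.91×10⁵ = 0.130 T.

B = 0.130 T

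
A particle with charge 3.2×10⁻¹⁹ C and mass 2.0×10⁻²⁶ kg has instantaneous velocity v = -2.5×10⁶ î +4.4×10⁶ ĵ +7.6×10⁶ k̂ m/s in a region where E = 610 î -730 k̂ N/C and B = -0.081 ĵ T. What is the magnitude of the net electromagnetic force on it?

|F| ≈ 2.07×10⁻¹³ N

v×B = (6.16×10⁵, 0, 2.02×10⁵) N/C.
E + v×B = (6.16×10⁵, 0, 2.02×10⁵) N/C.
F = q(E + v×B) = (3.2×10⁻¹⁹ C)·(6.16×10⁵, 0, 2.02×10⁵) = (1.97×10⁻¹³, 0, 6.46×10⁻¹⁴) N.
|F| = 2.07×10⁻¹³ N.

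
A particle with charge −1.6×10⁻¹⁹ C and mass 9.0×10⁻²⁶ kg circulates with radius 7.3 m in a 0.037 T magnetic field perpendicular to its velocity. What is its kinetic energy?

KE ≈ 6.5×10⁴ eV

v = |q|Br/m, then KE = ½mv² = (qBr)²/(2m).
v = (1.6×10⁻¹⁹)(0.037)(7.3)/9.0×10⁻²⁶ ≈ 4.802×10⁵ m/s.
KE = ½(9.0×10⁻²⁶)(4.802×10⁵)² ≈ 1.0×10⁻¹⁴ J = 6.5×10⁴ eV.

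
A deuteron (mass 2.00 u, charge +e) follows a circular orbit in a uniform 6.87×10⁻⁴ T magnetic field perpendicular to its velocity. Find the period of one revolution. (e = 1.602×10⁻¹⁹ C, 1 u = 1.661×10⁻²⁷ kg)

T ≈ 1.90×10⁻⁴ s

The cyclotron period depends only on m, q, B: T = 2πm/(|q|B).
T = 2π(3.322×10⁻²⁷)/((1.602×10⁻¹⁹)(6.87×10⁻⁴)) ≈ 1.90×10⁻⁴ s.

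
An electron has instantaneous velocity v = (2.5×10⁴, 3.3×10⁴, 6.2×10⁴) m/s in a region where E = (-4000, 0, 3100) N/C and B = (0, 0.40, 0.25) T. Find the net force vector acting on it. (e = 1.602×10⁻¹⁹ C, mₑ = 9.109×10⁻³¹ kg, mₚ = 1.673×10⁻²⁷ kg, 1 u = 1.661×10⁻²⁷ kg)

v×B = (-1.66×10⁴, -6250, 1.00×10⁴) N/C.
E + v×B = (-2.06×10⁴, -6250, 1.31×10⁴) N/C.
F = q(E + v×B) = (−1.602×10⁻¹⁹ C)·(-2.06×10⁴, -6250, 1.31×10⁴) = (3.29×10⁻¹⁵, 1.00×10⁻¹⁵, -2.10×10⁻¹⁵) N.

F ≈ (3.29×10⁻¹⁵, 1.00×10⁻¹⁵, -2.10×10⁻¹⁵) N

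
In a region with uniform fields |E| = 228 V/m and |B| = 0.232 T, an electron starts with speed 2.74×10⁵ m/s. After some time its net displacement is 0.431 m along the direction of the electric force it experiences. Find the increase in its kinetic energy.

ΔKE ≈ 1.57×10⁻¹⁷ J

The magnetic force is always ⟂ v and does no work; only the electric force changes KE.
ΔKE = F_E · d = |q|E d = (1.602×10⁻¹⁹)(228)(0.431) ≈ 1.57×10⁻¹⁷ J.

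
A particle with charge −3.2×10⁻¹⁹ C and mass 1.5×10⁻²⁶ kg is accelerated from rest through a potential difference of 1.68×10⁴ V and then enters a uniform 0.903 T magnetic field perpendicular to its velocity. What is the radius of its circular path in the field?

Acceleration: |q|V = ½mv² ⇒ v = √(2|q|V/m) = √(2·3.2×10⁻¹⁹·1.68×10⁴/1.5×10⁻²⁶) ≈ 8.466×10⁵ m/s.
In the field: r = mv/(|q|B) = (1.5×10⁻²⁶)(8.466×10⁵)/((3.2×10⁻¹⁹)(0.903)) ≈ 0.0439 m.

r ≈ 0.0439 m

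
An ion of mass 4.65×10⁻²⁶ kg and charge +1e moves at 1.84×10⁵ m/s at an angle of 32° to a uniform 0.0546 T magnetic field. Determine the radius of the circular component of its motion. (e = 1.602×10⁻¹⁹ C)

v⊥ = v sinθ = 1.84×10⁵·sin32° ≈ 9.751×10⁴ m/s.
r = m v⊥/(|q|B) = (4.65×10⁻²⁶)(9.751×10⁴)/((1.602×10⁻¹⁹)(0.0546)) ≈ 0.518 m.

r ≈ 0.518 m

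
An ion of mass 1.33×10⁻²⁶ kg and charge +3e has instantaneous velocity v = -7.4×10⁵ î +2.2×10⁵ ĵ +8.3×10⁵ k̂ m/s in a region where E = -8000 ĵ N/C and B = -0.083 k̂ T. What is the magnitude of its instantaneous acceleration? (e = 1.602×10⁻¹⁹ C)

v×B = (-1.83×10⁴, -6.14×10⁴, 0) N/C.
E + v×B = (-1.83×10⁴, -6.94×10⁴, 0) N/C.
F = q(E + v×B) = (4.806×10⁻¹⁹ C)·(-1.83×10⁴, -6.94×10⁴, 0) = (-8.78×10⁻¹⁵, -3.34×10⁻¹⁴, 0) N.
|a| = |F|/m = 3.450×10⁻¹⁴/1.33×10⁻²⁶ ≈ 2.59×10¹² m/s².

|a| ≈ 2.59×10¹² m/s²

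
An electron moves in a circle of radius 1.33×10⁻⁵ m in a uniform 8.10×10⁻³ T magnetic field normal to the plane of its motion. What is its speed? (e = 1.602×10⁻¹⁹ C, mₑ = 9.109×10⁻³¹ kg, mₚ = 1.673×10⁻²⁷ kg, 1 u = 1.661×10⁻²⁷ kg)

v ≈ 1.89×10⁴ m/s

From |q|vB = mv²/r, v = |q|Br/m.
v = (1.602×10⁻¹⁹)(8.10×10⁻³)(1.33×10⁻⁵)/9.109×10⁻³¹ ≈ 1.89×10⁴ m/s.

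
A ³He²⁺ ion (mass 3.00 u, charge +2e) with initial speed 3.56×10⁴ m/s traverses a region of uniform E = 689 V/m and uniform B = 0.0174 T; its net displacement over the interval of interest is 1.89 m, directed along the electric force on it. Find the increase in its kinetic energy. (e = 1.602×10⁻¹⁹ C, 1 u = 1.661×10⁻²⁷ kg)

The magnetic force is always ⟂ v and does no work; only the electric force changes KE.
ΔKE = F_E · d = |q|E d = (3.204×10⁻¹⁹)(689)(1.89) ≈ 4.17×10⁻¹⁶ J.

ΔKE ≈ 4.17×10⁻¹⁶ J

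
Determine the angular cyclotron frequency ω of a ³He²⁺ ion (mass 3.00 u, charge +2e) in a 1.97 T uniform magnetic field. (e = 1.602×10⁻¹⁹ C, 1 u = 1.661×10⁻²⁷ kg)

ω = |q|B/m.
ω = (3.204×10⁻¹⁹)(1.97)/4.983×10⁻²⁷ ≈ 1.27×10⁸ rad/s.

ω ≈ 1.27×10⁸ rad/s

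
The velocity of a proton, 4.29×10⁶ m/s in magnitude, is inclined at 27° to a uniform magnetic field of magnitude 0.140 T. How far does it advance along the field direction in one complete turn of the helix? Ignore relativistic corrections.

p ≈ 1.79 m

v∥ = v cosθ = 4.29×10⁶·cos27° ≈ 3.822×10⁶ m/s.
T = 2πm/(|q|B) = 2π(1.673×10⁻²⁷)/((1.602×10⁻¹⁹)(0.140)) ≈ 4.687×10⁻⁷ s.
pitch = v∥ T = (3.822×10⁶)(4.687×10⁻⁷) ≈ 1.79 m.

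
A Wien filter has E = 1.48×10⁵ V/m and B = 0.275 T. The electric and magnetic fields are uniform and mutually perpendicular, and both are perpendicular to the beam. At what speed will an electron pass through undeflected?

For undeflected motion the electric and magnetic forces balance: qE = qvB.
v = E/B = 1.48×10⁵/0.275 = 5.38×10⁵ m/s.
The result is independent of the particle's charge and mass.

v = 5.38×10⁵ m/s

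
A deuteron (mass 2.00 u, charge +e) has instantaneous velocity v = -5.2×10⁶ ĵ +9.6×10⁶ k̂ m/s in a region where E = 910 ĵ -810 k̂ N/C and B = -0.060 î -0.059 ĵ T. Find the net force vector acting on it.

F ≈ (9.07×10⁻¹⁴, -9.21×10⁻¹⁴, -5.01×10⁻¹⁴) N

v×B = (5.66×10⁵, -5.76×10⁵, -3.12×10⁵) N/C.
E + v×B = (5.66×10⁵, -5.75×10⁵, -3.13×10⁵) N/C.
F = q(E + v×B) = (1.602×10⁻¹⁹ C)·(5.66×10⁵, -5.75×10⁵, -3.13×10⁵) = (9.07×10⁻¹⁴, -9.21×10⁻¹⁴, -5.01×10⁻¹⁴) N.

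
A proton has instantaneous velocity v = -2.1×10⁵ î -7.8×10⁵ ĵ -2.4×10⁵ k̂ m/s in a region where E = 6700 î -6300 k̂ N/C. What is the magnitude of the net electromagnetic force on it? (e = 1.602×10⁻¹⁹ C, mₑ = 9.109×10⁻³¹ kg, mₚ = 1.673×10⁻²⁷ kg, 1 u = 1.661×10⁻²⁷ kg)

|F| ≈ 1.47×10⁻¹⁵ N

Only an electric field acts, so F = qE = (1.602×10⁻¹⁹ C)·(6700, 0, -6300) = (1.07×10⁻¹⁵, 0, -1.01×10⁻¹⁵) N.
|F| = 1.47×10⁻¹⁵ N.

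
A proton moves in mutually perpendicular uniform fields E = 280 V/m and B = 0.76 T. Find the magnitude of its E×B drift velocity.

v_d ≈ 370 m/s

The steady drift has the magnetic force balancing the electric force, so v_d = E/B.
v_d = 280/0.76 = 370 m/s.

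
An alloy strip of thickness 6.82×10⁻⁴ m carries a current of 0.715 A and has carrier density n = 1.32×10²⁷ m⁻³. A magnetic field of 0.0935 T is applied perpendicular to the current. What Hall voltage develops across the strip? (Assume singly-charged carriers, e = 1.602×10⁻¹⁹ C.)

V_H ≈ 4.64×10⁻⁷ V

V_H = IB/(n e t).
V_H = (0.715)(0.0935)/((1.32×10²⁷)(1.602×10⁻¹⁹)(6.82×10⁻⁴)) ≈ 4.64×10⁻⁷ V.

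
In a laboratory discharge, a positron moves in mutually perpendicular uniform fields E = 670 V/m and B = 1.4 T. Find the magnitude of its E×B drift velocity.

v_d ≈ 480 m/s

In crossed fields the guiding centre drifts at v_d = |E×B|/B² = E/B, independent of charge and mass.
v_d = 670/1.4 = 480 m/s.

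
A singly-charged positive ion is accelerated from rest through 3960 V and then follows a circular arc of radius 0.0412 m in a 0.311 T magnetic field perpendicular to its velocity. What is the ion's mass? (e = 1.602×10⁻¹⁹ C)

Combine |q|V = ½mv² and r = mv/(|q|B): eliminate v to get m = qB²r²/(2V).
m = (1.602×10⁻¹⁹)(0.311)²(0.0412)²/(2·3960) ≈ 3.32×10⁻²⁷ kg.

m ≈ 3.32×10⁻²⁷ kg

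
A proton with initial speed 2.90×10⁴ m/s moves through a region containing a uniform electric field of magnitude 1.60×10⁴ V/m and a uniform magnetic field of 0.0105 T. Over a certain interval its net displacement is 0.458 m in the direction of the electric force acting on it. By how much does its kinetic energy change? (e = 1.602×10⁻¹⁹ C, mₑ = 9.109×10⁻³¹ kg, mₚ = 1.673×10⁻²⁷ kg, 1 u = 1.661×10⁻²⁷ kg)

The magnetic force is always ⟂ v and does no work; only the electric force changes KE.
ΔKE = F_E · d = |q|E d = (1.602×10⁻¹⁹)(1.60×10⁴)(0.458) ≈ 1.17×10⁻¹⁵ J.

ΔKE ≈ 1.17×10⁻¹⁵ J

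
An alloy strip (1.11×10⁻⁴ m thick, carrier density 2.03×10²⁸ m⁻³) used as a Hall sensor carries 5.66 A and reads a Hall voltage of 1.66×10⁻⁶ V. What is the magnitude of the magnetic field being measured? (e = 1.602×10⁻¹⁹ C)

From V_H = IB/(n e t), B = V_H n e t / I.
B = (1.66×10⁻⁶)(2.03×10²⁸)(1.602×10⁻¹⁹)(1.11×10⁻⁴)/5.66 ≈ 0.106 T.

B ≈ 0.106 T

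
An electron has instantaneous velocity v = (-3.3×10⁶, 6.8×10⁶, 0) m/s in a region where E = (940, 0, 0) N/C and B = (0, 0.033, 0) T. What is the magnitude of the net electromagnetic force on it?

v×B = (0, 0, -1.09×10⁵) N/C.
E + v×B = (940, 0, -1.09×10⁵) N/C.
F = q(E + v×B) = (−1.602×10⁻¹⁹ C)·(940, 0, -1.09×10⁵) = (-1.51×10⁻¹⁶, 0, 1.74×10⁻¹⁴) N.
|F| = 1.74×10⁻¹⁴ N.

|F| ≈ 1.74×10⁻¹⁴ N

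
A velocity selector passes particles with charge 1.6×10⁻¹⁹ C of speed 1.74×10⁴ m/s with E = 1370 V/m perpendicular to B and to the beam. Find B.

B = 0.0787 T

Balance of forces in the selector: qE = qvB ⇒ B = E/v.
B = 1370/1.74×10⁴ = 0.0787 T.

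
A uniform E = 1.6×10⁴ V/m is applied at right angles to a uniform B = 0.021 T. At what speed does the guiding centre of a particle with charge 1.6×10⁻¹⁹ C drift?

The steady drift has the magnetic force balancing the electric force, so v_d = E/B.
v_d = 1.6×10⁴/0.021 = 7.6×10⁵ m/s.

v_d ≈ 7.6×10⁵ m/s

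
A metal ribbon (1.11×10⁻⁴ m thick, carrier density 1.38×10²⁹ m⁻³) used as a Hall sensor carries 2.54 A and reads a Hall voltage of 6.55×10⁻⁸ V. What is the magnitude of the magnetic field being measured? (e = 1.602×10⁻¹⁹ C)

From V_H = IB/(n e t), B = V_H n e t / I.
B = (6.55×10⁻⁸)(1.38×10²⁹)(1.602×10⁻¹⁹)(1.11×10⁻⁴)/2.54 ≈ 0.0633 T.

B ≈ 0.0633 T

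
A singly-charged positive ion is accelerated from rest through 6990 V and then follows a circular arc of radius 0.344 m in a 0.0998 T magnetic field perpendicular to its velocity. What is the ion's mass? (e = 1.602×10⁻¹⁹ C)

Combine |q|V = ½mv² and r = mv/(|q|B): eliminate v to get m = qB²r²/(2V).
m = (1.602×10⁻¹⁹)(0.0998)²(0.344)²/(2·6990) ≈ 1.35×10⁻²⁶ kg.

m ≈ 1.35×10⁻²⁶ kg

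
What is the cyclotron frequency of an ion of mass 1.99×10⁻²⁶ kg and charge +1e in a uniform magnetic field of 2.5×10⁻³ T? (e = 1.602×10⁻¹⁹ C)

f ≈ 3200 Hz

f = |q|B/(2πm).
f = (1.602×10⁻¹⁹)(2.5×10⁻³)/(2π·1.99×10⁻²⁶) ≈ 3200 Hz.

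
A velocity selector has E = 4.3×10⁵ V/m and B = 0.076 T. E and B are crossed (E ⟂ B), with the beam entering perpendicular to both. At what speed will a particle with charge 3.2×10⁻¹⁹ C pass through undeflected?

v = 5.7×10⁶ m/s

For undeflected motion the electric and magnetic forces balance: qE = qvB.
v = E/B = 4.3×10⁵/0.076 = 5.7×10⁶ m/s.
The result is independent of the particle's charge and mass.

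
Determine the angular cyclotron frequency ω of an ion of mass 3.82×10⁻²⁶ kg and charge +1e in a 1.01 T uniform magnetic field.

ω ≈ 4.24×10⁶ rad/s

ω = |q|B/m.
ω = (1.602×10⁻¹⁹)(1.01)/3.82×10⁻²⁶ ≈ 4.24×10⁶ rad/s.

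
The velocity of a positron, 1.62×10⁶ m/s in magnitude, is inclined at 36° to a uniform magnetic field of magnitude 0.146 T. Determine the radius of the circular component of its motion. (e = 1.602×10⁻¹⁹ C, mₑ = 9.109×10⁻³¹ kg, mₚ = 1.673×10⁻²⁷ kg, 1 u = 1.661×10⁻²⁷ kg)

r ≈ 3.71×10⁻⁵ m

v⊥ = v sinθ = 1.62×10⁶·sin36° ≈ 9.522×10⁵ m/s.
r = m v⊥/(|q|B) = (9.109×10⁻³¹)(9.522×10⁵)/((1.602×10⁻¹⁹)(0.146)) ≈ 3.71×10⁻⁵ m.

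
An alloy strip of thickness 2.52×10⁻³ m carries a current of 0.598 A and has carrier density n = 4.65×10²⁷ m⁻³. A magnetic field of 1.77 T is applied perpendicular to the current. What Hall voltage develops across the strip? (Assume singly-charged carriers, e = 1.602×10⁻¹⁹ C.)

V_H = IB/(n e t).
V_H = (0.598)(1.77)/((4.65×10²⁷)(1.602×10⁻¹⁹)(2.52×10⁻³)) ≈ 5.64×10⁻⁷ V.

V_H ≈ 5.64×10⁻⁷ V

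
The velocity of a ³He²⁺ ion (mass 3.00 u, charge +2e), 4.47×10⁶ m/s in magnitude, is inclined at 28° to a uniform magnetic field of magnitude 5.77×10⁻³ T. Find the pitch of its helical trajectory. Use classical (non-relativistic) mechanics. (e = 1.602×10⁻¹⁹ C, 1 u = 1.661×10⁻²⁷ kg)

v∥ = v cosθ = 4.47×10⁶·cos28° ≈ 3.947×10⁶ m/s.
T = 2πm/(|q|B) = 2π(4.983×10⁻²⁷)/((3.204×10⁻¹⁹)(5.77×10⁻³)) ≈ 1.694×10⁻⁵ s.
pitch = v∥ T = (3.947×10⁶)(1.694×10⁻⁵) ≈ 66.8 m.

p ≈ 66.8 m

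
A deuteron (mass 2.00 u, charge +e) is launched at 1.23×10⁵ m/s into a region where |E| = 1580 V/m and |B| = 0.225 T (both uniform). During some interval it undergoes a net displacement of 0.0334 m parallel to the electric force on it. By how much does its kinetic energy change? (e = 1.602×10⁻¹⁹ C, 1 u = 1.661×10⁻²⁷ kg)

ΔKE ≈ 8.45×10⁻¹⁸ J

The magnetic force is always ⟂ v and does no work; only the electric force changes KE.
ΔKE = F_E · d = |q|E d = (1.602×10⁻¹⁹)(1580)(0.0334) ≈ 8.45×10⁻¹⁸ J.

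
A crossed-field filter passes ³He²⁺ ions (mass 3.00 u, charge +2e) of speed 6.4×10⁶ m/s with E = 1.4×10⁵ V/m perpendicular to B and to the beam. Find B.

Balance of forces in the selector: qE = qvB ⇒ B = E/v.
B = 1.4×10⁵/6.4×10⁶ = 0.022 T.

B = 0.022 T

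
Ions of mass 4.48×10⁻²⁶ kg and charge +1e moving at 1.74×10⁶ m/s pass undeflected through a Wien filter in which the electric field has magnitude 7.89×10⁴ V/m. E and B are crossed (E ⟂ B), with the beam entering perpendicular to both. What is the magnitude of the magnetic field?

Balance of forces in the selector: qE = qvB ⇒ B = E/v.
B = 7.89×10⁴/1.74×10⁶ = 0.0453 T.

B = 0.0453 T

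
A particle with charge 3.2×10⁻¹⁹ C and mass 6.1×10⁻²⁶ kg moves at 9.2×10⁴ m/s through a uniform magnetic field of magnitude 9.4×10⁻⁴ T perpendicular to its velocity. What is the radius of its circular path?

r ≈ 19 m

The magnetic force provides the centripetal force: |q|vB = mv²/r.
r = mv/(|q|B) = (6.1×10⁻²⁶)(9.2×10⁴)/((3.2×10⁻¹⁹)(9.4×10⁻⁴)) ≈ 19 m.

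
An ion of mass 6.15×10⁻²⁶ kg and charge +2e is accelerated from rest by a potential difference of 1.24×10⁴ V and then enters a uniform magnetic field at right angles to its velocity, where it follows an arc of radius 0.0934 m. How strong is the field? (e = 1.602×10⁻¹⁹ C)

B ≈ 0.739 T

v = √(2|q|V/m) = √(2·3.204×10⁻¹⁹·1.24×10⁴/6.15×10⁻²⁶) ≈ 3.594×10⁵ m/s.
B = mv/(|q|r) = (6.15×10⁻²⁶)(3.594×10⁵)/((3.204×10⁻¹⁹)(0.0934)) ≈ 0.739 T.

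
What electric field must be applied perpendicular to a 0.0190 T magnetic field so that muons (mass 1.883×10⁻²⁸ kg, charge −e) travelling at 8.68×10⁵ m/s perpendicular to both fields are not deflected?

For straight-line motion qE = qvB, so E = vB.
E = 8.68×10⁵ × 0.0190 = 1.65×10⁴ V/m.

E = 1.65×10⁴ V/m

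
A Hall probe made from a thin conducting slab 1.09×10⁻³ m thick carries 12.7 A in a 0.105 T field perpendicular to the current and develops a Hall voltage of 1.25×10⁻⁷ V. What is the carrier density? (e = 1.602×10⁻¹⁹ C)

From V_H = IB/(n e t), n = IB/(V_H e t).
n = (12.7)(0.105)/((1.25×10⁻⁷)(1.602×10⁻¹⁹)(1.09×10⁻³)) ≈ 6.11×10²⁸ m⁻³.

n ≈ 6.11×10²⁸ m⁻³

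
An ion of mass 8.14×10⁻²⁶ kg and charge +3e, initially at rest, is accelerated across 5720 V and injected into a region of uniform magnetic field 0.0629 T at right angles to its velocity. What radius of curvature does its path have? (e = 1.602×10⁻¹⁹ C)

r ≈ 0.700 m

Acceleration: |q|V = ½mv² ⇒ v = √(2|q|V/m) = √(2·4.806×10⁻¹⁹·5720/8.14×10⁻²⁶) ≈ 2.599×10⁵ m/s.
In the field: r = mv/(|q|B) = (8.14×10⁻²⁶)(2.599×10⁵)/((4.806×10⁻¹⁹)(0.0629)) ≈ 0.700 m.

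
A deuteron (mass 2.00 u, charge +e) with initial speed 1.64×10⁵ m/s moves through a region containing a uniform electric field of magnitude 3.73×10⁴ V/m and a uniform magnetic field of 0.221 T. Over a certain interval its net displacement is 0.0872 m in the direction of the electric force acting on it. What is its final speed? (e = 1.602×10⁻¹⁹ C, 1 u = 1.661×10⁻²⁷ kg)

v_f ≈ 5.84×10⁵ m/s

B does no work; ΔKE = |q|E d.
½mv_f² = ½mv₀² + |q|Ed = ½(3.322×10⁻²⁷)(1.64×10⁵)² + (1.602×10⁻¹⁹)(3.73×10⁴)(0.0872) ≈ 4.467×10⁻¹⁷ J + 5.211×10⁻¹⁶ J ≈ 5.657×10⁻¹⁶ J.
v_f = √(2·5.657×10⁻¹⁶/3.322×10⁻²⁷) ≈ 5.84×10⁵ m/s.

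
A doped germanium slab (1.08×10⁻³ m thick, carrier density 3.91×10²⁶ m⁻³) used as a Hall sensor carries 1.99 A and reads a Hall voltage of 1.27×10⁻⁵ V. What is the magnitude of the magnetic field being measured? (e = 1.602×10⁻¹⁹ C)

From V_H = IB/(n e t), B = V_H n e t / I.
B = (1.27×10⁻⁵)(3.91×10²⁶)(1.602×10⁻¹⁹)(1.08×10⁻³)/1.99 ≈ 0.432 T.

B ≈ 0.432 T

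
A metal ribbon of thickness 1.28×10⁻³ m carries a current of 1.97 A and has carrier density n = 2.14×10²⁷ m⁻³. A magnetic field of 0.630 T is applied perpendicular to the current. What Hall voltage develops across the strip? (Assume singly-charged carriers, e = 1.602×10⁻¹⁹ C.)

V_H = IB/(n e t).
V_H = (1.97)(0.630)/((2.14×10²⁷)(1.602×10⁻¹⁹)(1.28×10⁻³)) ≈ 2.83×10⁻⁶ V.

V_H ≈ 2.83×10⁻⁶ V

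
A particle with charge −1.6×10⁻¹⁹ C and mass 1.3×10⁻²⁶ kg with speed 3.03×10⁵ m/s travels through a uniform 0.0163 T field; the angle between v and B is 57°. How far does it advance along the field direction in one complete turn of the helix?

p ≈ 5.17 m

v∥ = v cosθ = 3.03×10⁵·cos57° ≈ 1.650×10⁵ m/s.
T = 2πm/(|q|B) = 2π(1.3×10⁻²⁶)/((1.6×10⁻¹⁹)(0.0163)) ≈ 3.132×10⁻⁵ s.
pitch = v∥ T = (1.650×10⁵)(3.132×10⁻⁵) ≈ 5.17 m.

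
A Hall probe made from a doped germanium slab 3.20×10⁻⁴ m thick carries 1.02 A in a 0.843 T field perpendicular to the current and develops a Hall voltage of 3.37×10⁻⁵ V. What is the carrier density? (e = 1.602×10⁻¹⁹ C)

From V_H = IB/(n e t), n = IB/(V_H e t).
n = (1.02)(0.843)/((3.37×10⁻⁵)(1.602×10⁻¹⁹)(3.20×10⁻⁴)) ≈ 4.98×10²⁶ m⁻³.

n ≈ 4.98×10²⁶ m⁻³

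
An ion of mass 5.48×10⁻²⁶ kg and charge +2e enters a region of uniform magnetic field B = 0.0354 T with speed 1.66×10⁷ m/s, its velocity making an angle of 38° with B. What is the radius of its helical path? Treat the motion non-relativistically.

v⊥ = v sinθ = 1.66×10⁷·sin38° ≈ 1.022×10⁷ m/s.
r = m v⊥/(|q|B) = (5.48×10⁻²⁶)(1.022×10⁷)/((3.204×10⁻¹⁹)(0.0354)) ≈ 49.4 m.

r ≈ 49.4 m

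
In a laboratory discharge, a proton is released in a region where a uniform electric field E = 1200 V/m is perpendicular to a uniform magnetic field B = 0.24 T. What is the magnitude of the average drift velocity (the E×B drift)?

The E×B drift speed is v_d = E/B.
v_d = 1200/0.24 = 5000 m/s.

v_d ≈ 5000 m/s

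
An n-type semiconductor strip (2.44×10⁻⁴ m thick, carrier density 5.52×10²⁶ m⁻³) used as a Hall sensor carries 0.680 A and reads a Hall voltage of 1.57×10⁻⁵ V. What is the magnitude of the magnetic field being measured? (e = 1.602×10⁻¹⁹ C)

From V_H = IB/(n e t), B = V_H n e t / I.
B = (1.57×10⁻⁵)(5.52×10²⁶)(1.602×10⁻¹⁹)(2.44×10⁻⁴)/0.680 ≈ 0.498 T.

B ≈ 0.498 T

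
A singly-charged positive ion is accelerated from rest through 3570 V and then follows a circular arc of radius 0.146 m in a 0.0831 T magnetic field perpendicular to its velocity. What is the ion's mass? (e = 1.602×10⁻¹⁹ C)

Combine |q|V = ½mv² and r = mv/(|q|B): eliminate v to get m = qB²r²/(2V).
m = (1.602×10⁻¹⁹)(0.0831)²(0.146)²/(2·3570) ≈ 3.30×10⁻²⁷ kg.

m ≈ 3.30×10⁻²⁷ kg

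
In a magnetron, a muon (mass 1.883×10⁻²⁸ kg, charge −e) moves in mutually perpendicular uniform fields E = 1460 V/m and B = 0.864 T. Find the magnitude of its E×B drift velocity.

v_d ≈ 1690 m/s

The E×B drift speed is v_d = E/B.
v_d = 1460/0.864 = 1690 m/s.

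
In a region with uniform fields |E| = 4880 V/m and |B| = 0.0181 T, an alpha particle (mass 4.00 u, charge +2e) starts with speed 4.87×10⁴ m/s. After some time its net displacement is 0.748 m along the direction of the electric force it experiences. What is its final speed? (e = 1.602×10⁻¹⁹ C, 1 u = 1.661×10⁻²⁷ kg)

B does no work; ΔKE = |q|E d.
½mv_f² = ½mv₀² + |q|Ed = ½(6.644×10⁻²⁷)(4.87×10⁴)² + (3.204×10⁻¹⁹)(4880)(0.748) ≈ 7.879×10⁻¹⁸ J + 1.170×10⁻¹⁵ J ≈ 1.177×10⁻¹⁵ J.
v_f = √(2·1.177×10⁻¹⁵/6.644×10⁻²⁷) ≈ 5.95×10⁵ m/s.

v_f ≈ 5.95×10⁵ m/s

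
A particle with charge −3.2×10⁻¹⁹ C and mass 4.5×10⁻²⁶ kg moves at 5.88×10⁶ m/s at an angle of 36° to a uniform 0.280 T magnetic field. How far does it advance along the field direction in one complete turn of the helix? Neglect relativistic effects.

v∥ = v cosθ = 5.88×10⁶·cos36° ≈ 4.757×10⁶ m/s.
T = 2πm/(|q|B) = 2π(4.5×10⁻²⁶)/((3.2×10⁻¹⁹)(0.280)) ≈ 3.156×10⁻⁶ s.
pitch = v∥ T = (4.757×10⁶)(3.156×10⁻⁶) ≈ 15.0 m.

p ≈ 15.0 m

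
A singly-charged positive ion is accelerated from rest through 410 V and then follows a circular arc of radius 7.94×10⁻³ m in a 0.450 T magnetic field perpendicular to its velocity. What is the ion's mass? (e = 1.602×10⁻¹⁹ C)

Combine |q|V = ½mv² and r = mv/(|q|B): eliminate v to get m = qB²r²/(2V).
m = (1.602×10⁻¹⁹)(0.450)²(7.94×10⁻³)²/(2·410) ≈ 2.49×10⁻²⁷ kg.

m ≈ 2.49×10⁻²⁷ kg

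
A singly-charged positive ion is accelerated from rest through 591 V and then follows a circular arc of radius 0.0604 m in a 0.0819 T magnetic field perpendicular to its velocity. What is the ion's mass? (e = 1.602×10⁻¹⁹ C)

m ≈ 3.32×10⁻²⁷ kg

Combine |q|V = ½mv² and r = mv/(|q|B): eliminate v to get m = qB²r²/(2V).
m = (1.602×10⁻¹⁹)(0.0819)²(0.0604)²/(2·591) ≈ 3.32×10⁻²⁷ kg.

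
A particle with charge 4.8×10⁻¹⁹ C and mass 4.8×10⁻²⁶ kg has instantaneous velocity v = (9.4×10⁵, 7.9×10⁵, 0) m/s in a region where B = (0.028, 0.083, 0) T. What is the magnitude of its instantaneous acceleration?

v×B = (0, 0, 5.59×10⁴) N/C.
F = q v×B = (4.8×10⁻¹⁹ C)·(0, 0, 5.59×10⁴) = (0, 0, 2.68×10⁻¹⁴) N.
|a| = |F|/m = 2.683×10⁻¹⁴/4.8×10⁻²⁶ ≈ 5.59×10¹¹ m/s².

|a| ≈ 5.59×10¹¹ m/s²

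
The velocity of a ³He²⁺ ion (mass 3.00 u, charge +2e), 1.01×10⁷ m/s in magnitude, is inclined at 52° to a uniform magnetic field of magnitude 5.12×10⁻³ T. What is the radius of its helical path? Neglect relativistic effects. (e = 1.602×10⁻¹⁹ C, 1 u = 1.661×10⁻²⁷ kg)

v⊥ = v sinθ = 1.01×10⁷·sin52° ≈ 7.959×10⁶ m/s.
r = m v⊥/(|q|B) = (4.983×10⁻²⁷)(7.959×10⁶)/((3.204×10⁻¹⁹)(5.12×10⁻³)) ≈ 24.2 m.

r ≈ 24.2 m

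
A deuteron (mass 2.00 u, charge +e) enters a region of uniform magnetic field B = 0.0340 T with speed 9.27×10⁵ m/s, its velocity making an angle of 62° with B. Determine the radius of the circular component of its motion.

v⊥ = v sinθ = 9.27×10⁵·sin62° ≈ 8.185×10⁵ m/s.
r = m v⊥/(|q|B) = (3.322×10⁻²⁷)(8.185×10⁵)/((1.602×10⁻¹⁹)(0.0340)) ≈ 0.499 m.

r ≈ 0.499 m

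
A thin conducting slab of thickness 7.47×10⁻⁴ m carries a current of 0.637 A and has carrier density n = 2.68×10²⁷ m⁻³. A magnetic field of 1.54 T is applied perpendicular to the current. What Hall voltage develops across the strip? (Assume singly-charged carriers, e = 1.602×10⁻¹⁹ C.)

V_H ≈ 3.06×10⁻⁶ V

V_H = IB/(n e t).
V_H = (0.637)(1.54)/((2.68×10²⁷)(1.602×10⁻¹⁹)(7.47×10⁻⁴)) ≈ 3.06×10⁻⁶ V.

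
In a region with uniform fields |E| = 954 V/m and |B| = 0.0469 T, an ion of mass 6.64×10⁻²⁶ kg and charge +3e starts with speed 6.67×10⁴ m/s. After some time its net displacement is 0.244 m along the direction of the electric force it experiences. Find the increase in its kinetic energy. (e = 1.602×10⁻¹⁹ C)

The magnetic force is always ⟂ v and does no work; only the electric force changes KE.
ΔKE = F_E · d = |q|E d = (4.806×10⁻¹⁹)(954)(0.244) ≈ 1.12×10⁻¹⁶ J.

ΔKE ≈ 1.12×10⁻¹⁶ J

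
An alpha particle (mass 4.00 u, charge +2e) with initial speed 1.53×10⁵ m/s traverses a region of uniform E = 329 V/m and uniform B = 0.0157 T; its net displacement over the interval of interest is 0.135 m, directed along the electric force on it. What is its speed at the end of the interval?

B does no work; ΔKE = |q|E d.
½mv_f² = ½mv₀² + |q|Ed = ½(6.644×10⁻²⁷)(1.53×10⁵)² + (3.204×10⁻¹⁹)(329)(0.135) ≈ 7.776×10⁻¹⁷ J + 1.423×10⁻¹⁷ J ≈ 9.200×10⁻¹⁷ J.
v_f = √(2·9.200×10⁻¹⁷/6.644×10⁻²⁷) ≈ 1.66×10⁵ m/s.

v_f ≈ 1.66×10⁵ m/s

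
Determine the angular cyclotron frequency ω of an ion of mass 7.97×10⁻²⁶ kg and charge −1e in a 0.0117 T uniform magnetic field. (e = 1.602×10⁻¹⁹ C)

ω ≈ 2.35×10⁴ rad/s

ω = |q|B/m.
ω = (1.602×10⁻¹⁹)(0.0117)/7.97×10⁻²⁶ ≈ 2.35×10⁴ rad/s.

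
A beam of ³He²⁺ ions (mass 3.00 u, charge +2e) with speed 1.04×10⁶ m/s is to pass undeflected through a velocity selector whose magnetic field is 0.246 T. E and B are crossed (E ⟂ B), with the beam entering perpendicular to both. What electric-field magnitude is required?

For straight-line motion qE = qvB, so E = vB.
E = 1.04×10⁶ × 0.246 = 2.56×10⁵ V/m.

E = 2.56×10⁵ V/m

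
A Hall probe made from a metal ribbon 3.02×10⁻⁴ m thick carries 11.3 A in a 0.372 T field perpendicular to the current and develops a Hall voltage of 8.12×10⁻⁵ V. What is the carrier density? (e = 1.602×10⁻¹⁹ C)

n ≈ 1.07×10²⁷ m⁻³

From V_H = IB/(n e t), n = IB/(V_H e t).
n = (11.3)(0.372)/((8.12×10⁻⁵)(1.602×10⁻¹⁹)(3.02×10⁻⁴)) ≈ 1.07×10²⁷ m⁻³.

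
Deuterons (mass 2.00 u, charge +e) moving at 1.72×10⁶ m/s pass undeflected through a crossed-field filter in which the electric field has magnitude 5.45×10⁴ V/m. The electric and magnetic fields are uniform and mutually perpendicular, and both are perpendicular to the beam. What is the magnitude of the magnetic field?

Balance of forces in the selector: qE = qvB ⇒ B = E/v.
B = 5.45×10⁴/1.72×10⁶ = 0.0317 T.

B = 0.0317 T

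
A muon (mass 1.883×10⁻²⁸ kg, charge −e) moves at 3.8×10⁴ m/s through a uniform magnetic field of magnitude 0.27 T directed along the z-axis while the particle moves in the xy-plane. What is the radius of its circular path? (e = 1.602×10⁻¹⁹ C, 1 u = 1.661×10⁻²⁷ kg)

r ≈ 1.7×10⁻⁴ m

The magnetic force provides the centripetal force: |q|vB = mv²/r.
r = mv/(|q|B) = (1.883×10⁻²⁸)(3.8×10⁴)/((1.602×10⁻¹⁹)(0.27)) ≈ 1.7×10⁻⁴ m.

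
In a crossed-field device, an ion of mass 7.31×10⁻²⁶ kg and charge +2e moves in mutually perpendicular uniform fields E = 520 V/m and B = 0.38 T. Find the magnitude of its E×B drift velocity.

v_d ≈ 1400 m/s

The E×B drift speed is v_d = E/B.
v_d = 520/0.38 = 1400 m/s.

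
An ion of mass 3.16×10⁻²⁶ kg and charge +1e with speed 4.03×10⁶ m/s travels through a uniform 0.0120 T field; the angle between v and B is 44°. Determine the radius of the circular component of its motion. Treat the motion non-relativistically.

v⊥ = v sinθ = 4.03×10⁶·sin44° ≈ 2.799×10⁶ m/s.
r = m v⊥/(|q|B) = (3.16×10⁻²⁶)(2.799×10⁶)/((1.602×10⁻¹⁹)(0.0120)) ≈ 46.0 m.

r ≈ 46.0 m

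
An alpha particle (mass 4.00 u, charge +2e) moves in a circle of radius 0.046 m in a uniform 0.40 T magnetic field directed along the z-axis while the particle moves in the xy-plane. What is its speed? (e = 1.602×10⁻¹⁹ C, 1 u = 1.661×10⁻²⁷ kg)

v ≈ 8.9×10⁵ m/s

From |q|vB = mv²/r, v = |q|Br/m.
v = (3.204×10⁻¹⁹)(0.40)(0.046)/6.644×10⁻²⁷ ≈ 8.9×10⁵ m/s.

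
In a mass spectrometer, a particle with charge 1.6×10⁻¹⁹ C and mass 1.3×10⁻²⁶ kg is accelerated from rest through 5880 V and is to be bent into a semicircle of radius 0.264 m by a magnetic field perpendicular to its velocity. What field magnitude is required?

B ≈ 0.117 T

v = √(2|q|V/m) = √(2·1.6×10⁻¹⁹·5880/1.3×10⁻²⁶) ≈ 3.804×10⁵ m/s.
B = mv/(|q|r) = (1.3×10⁻²⁶)(3.804×10⁵)/((1.6×10⁻¹⁹)(0.264)) ≈ 0.117 T.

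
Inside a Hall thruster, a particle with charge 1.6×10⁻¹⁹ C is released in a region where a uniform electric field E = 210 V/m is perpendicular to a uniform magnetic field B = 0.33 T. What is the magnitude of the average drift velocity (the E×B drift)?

v_d ≈ 640 m/s

In crossed fields the guiding centre drifts at v_d = |E×B|/B² = E/B, independent of charge and mass.
v_d = 210/0.33 = 640 m/s.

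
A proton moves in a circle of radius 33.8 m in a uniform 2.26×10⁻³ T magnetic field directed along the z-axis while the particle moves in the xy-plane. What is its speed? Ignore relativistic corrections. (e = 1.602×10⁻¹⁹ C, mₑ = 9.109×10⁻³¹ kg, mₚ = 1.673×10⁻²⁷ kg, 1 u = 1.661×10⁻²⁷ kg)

v ≈ 7.31×10⁶ m/s

From |q|vB = mv²/r, v = |q|Br/m.
v = (1.602×10⁻¹⁹)(2.26×10⁻³)(33.8)/1.673×10⁻²⁷ ≈ 7.31×10⁶ m/s.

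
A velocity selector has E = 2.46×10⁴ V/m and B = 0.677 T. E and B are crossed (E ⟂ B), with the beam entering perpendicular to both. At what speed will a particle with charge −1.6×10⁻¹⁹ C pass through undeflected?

v = 3.63×10⁴ m/s

Straight-line motion ⇒ electric and magnetic forces cancel, so E = vB.
v = E/B = 2.46×10⁴/0.677 = 3.63×10⁴ m/s.
The result is independent of the particle's charge and mass.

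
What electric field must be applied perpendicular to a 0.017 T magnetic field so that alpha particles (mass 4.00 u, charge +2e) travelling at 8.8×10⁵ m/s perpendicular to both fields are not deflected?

E = 1.5×10⁴ V/m

For straight-line motion qE = qvB, so E = vB.
E = 8.8×10⁵ × 0.017 = 1.5×10⁴ V/m.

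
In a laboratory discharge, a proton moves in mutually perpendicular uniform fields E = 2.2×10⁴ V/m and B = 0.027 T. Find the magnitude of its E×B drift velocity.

The steady drift has the magnetic force balancing the electric force, so v_d = E/B.
v_d = 2.2×10⁴/0.027 = 8.1×10⁵ m/s.

v_d ≈ 8.1×10⁵ m/s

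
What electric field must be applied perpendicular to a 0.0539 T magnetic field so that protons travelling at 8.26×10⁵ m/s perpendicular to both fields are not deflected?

For straight-line motion qE = qvB, so E = vB.
E = 8.26×10⁵ × 0.0539 = 4.45×10⁴ V/m.

E = 4.45×10⁴ V/m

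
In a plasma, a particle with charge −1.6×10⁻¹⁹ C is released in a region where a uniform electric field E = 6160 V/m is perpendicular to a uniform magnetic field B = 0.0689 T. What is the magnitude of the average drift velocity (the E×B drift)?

v_d ≈ 8.94×10⁴ m/s

The steady drift has the magnetic force balancing the electric force, so v_d = E/B.
v_d = 6160/0.0689 = 8.94×10⁴ m/s.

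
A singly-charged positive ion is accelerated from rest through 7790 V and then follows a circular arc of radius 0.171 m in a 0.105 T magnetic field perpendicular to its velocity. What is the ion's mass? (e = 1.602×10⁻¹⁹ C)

m ≈ 3.31×10⁻²⁷ kg

Combine |q|V = ½mv² and r = mv/(|q|B): eliminate v to get m = qB²r²/(2V).
m = (1.602×10⁻¹⁹)(0.105)²(0.171)²/(2·7790) ≈ 3.31×10⁻²⁷ kg.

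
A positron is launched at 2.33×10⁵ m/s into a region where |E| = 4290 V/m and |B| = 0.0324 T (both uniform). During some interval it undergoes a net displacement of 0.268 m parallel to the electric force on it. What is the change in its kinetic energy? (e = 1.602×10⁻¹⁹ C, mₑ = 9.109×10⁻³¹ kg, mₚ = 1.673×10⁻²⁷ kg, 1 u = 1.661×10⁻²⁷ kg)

ΔKE ≈ 1.84×10⁻¹⁶ J

The magnetic force is always ⟂ v and does no work; only the electric force changes KE.
ΔKE = F_E · d = |q|E d = (1.602×10⁻¹⁹)(4290)(0.268) ≈ 1.84×10⁻¹⁶ J.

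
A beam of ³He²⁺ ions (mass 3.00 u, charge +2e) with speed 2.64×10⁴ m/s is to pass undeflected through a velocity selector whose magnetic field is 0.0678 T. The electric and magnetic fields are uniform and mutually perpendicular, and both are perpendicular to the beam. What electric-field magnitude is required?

E = 1790 V/m

For straight-line motion qE = qvB, so E = vB.
E = 2.64×10⁴ × 0.0678 = 1790 V/m.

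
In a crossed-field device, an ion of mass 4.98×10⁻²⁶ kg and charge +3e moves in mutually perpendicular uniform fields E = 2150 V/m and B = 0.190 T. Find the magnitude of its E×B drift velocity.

v_d ≈ 1.13×10⁴ m/s

The E×B drift speed is v_d = E/B.
v_d = 2150/0.190 = 1.13×10⁴ m/s.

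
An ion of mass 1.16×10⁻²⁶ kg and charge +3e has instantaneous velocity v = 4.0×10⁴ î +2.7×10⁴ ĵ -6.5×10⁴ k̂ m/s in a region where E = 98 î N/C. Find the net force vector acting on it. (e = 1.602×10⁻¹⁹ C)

F ≈ (4.71×10⁻¹⁷, 0, 0) N

Only an electric field acts, so F = qE = (4.806×10⁻¹⁹ C)·(98.0, 0, 0) = (4.71×10⁻¹⁷, 0, 0) N.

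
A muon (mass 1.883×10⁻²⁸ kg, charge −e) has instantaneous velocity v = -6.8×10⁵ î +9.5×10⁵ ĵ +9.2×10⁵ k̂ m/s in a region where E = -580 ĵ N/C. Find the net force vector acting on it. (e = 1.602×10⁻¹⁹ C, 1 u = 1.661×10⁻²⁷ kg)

F ≈ (0, 9.29×10⁻¹⁷, 0) N

Only an electric field acts, so F = qE = (−1.602×10⁻¹⁹ C)·(0, -580, 0) = (0, 9.29×10⁻¹⁷, 0) N.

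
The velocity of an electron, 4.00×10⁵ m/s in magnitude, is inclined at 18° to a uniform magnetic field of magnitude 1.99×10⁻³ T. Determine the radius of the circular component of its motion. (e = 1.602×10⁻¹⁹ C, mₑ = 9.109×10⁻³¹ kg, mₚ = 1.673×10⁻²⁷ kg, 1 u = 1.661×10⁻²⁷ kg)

v⊥ = v sinθ = 4.00×10⁵·sin18° ≈ 1.236×10⁵ m/s.
r = m v⊥/(|q|B) = (9.109×10⁻³¹)(1.236×10⁵)/((1.602×10⁻¹⁹)(1.99×10⁻³)) ≈ 3.53×10⁻⁴ m.

r ≈ 3.53×10⁻⁴ m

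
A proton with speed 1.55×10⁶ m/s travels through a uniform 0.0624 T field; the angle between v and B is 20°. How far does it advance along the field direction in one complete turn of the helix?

v∥ = v cosθ = 1.55×10⁶·cos20° ≈ 1.457×10⁶ m/s.
T = 2πm/(|q|B) = 2π(1.673×10⁻²⁷)/((1.602×10⁻¹⁹)(0.0624)) ≈ 1.052×10⁻⁶ s.
pitch = v∥ T = (1.457×10⁶)(1.052×10⁻⁶) ≈ 1.53 m.

p ≈ 1.53 m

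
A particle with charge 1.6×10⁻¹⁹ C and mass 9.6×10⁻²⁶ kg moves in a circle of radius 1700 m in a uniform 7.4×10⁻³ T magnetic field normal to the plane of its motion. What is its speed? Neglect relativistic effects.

v ≈ 2.1×10⁷ m/s

From |q|vB = mv²/r, v = |q|Br/m.
v = (1.6×10⁻¹⁹)(7.4×10⁻³)(1700)/9.6×10⁻²⁶ ≈ 2.1×10⁷ m/s.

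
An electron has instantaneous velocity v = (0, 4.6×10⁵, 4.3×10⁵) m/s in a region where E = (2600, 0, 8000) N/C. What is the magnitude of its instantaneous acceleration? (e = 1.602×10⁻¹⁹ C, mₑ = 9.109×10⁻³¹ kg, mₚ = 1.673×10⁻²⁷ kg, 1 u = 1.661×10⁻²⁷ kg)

|a| ≈ 1.48×10¹⁵ m/s²

Only an electric field acts, so F = qE = (−1.602×10⁻¹⁹ C)·(2600, 0, 8000) = (-4.17×10⁻¹⁶, 0, -1.28×10⁻¹⁵) N.
|a| = |F|/m = 1.348×10⁻¹⁵/9.109×10⁻³¹ ≈ 1.48×10¹⁵ m/s².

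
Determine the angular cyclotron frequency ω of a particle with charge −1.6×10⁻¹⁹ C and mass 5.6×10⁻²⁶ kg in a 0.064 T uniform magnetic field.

ω ≈ 1.8×10⁵ rad/s

ω = |q|B/m.
ω = (1.6×10⁻¹⁹)(0.064)/5.6×10⁻²⁶ ≈ 1.8×10⁵ rad/s.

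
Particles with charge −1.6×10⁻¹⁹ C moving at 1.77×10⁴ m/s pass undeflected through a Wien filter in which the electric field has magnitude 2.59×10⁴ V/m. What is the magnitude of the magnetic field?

B = 1.46 T

Balance of forces in the selector: qE = qvB ⇒ B = E/v.
B = 2.59×10⁴/1.77×10⁴ = 1.46 T.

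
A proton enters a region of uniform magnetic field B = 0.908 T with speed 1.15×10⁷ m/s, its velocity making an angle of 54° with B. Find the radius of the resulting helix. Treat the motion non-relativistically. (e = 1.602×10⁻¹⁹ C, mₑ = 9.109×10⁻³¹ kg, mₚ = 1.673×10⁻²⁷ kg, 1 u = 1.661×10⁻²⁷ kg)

r ≈ 0.107 m

v⊥ = v sinθ = 1.15×10⁷·sin54° ≈ 9.304×10⁶ m/s.
r = m v⊥/(|q|B) = (1.673×10⁻²⁷)(9.304×10⁶)/((1.602×10⁻¹⁹)(0.908)) ≈ 0.107 m.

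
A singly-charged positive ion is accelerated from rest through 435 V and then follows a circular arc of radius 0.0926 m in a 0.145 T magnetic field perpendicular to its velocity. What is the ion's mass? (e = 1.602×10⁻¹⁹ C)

m ≈ 3.32×10⁻²⁶ kg

Combine |q|V = ½mv² and r = mv/(|q|B): eliminate v to get m = qB²r²/(2V).
m = (1.602×10⁻¹⁹)(0.145)²(0.0926)²/(2·435) ≈ 3.32×10⁻²⁶ kg.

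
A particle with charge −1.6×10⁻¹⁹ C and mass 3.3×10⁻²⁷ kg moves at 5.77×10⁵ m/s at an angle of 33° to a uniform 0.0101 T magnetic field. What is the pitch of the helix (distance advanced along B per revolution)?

p ≈ 6.21 m

v∥ = v cosθ = 5.77×10⁵·cos33° ≈ 4.839×10⁵ m/s.
T = 2πm/(|q|B) = 2π(3.3×10⁻²⁷)/((1.6×10⁻¹⁹)(0.0101)) ≈ 1.283×10⁻⁵ s.
pitch = v∥ T = (4.839×10⁵)(1.283×10⁻⁵) ≈ 6.21 m.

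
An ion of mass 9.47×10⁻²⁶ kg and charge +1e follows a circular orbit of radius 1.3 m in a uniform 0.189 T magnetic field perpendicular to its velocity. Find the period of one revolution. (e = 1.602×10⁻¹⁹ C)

T ≈ 1.97×10⁻⁵ s

The cyclotron period depends only on m, q, B: T = 2πm/(|q|B).
T = 2π(9.47×10⁻²⁶)/((1.602×10⁻¹⁹)(0.189)) ≈ 1.97×10⁻⁵ s.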